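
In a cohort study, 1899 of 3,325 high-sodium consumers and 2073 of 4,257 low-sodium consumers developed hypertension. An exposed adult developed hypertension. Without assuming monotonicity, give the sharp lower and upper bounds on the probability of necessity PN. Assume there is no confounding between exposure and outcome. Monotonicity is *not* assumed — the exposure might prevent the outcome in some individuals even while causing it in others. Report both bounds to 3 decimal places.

p₁ = P(outcome | exposed) = 1899/3325 = 0.57113
p₀ = P(outcome | unexposed) = 2073/4257 = 0.48696
Under exogeneity alone the bounds on PN are max{0,(p₁−p₀)/p₁} ≤ PN ≤ min{1,(1−p₀)/p₁}.
  lower = (p₁ − p₀)/p₁ = 0.084165 / 0.57113 ≈ 0.1474
  upper = min{1, (1 − p₀)/p₁} = 0.51304 / 0.57113 ≈ 0.8983

0.147 ≤ PN ≤ 0.898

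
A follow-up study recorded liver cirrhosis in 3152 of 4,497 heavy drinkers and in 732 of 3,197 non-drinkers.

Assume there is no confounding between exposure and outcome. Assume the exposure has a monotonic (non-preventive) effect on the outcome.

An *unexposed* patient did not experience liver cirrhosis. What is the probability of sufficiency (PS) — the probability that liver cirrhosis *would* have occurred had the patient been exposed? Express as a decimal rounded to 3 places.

PS ≈ 0.612

p₁ = P(outcome | exposed) = 3152/4497 = 0.70091
p₀ = P(outcome | unexposed) = 732/3197 = 0.22896
Under exogeneity and monotonicity, PS = (p₁ − p₀) / (1 − p₀).
PS = (0.70091 − 0.22896) / (1 − 0.22896) = 0.47195 / 0.77104 ≈ 0.6121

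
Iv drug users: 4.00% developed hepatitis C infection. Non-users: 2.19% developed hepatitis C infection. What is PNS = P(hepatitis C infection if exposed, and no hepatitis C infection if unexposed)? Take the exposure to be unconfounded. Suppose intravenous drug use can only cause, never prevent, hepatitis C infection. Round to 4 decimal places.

PNS ≈ 0.0181

p₁ = 0.04, p₀ = 0.0219.
Under exogeneity and monotonicity, PNS = p₁ − p₀.
PNS = 0.04 − 0.0219 = 0.0181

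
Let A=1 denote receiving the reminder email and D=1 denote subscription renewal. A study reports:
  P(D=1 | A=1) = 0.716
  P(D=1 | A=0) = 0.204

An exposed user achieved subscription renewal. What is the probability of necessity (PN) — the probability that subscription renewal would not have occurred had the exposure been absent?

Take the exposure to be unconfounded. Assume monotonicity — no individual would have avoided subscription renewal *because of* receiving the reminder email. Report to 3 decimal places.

Let p₁ = 0.716, p₀ = 0.204.
Under exogeneity and monotonicity, PN = (p₁ − p₀) / p₁.
PN = (0.716 − 0.204) / 0.716 = 0.512 / 0.716 ≈ 0.7151

PN ≈ 0.715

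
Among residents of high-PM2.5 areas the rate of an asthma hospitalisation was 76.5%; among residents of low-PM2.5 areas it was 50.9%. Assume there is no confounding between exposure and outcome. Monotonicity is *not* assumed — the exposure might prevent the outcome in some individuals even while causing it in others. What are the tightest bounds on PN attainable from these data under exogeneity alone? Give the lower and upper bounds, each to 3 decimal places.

p₁ = 0.765, p₀ = 0.509.
Under exogeneity alone the bounds on PN are max{0,(p₁−p₀)/p₁} ≤ PN ≤ min{1,(1−p₀)/p₁}.
  lower = (p₁ − p₀)/p₁ = 0.256 / 0.765 ≈ 0.3346
  upper = min{1, (1 − p₀)/p₁} = 0.491 / 0.765 ≈ 0.6418

0.335 ≤ PN ≤ 0.642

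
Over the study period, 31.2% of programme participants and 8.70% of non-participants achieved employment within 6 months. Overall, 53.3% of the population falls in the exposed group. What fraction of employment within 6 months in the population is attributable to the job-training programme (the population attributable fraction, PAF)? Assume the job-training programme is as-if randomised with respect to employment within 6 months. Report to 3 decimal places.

p₁ = 0.312, p₀ = 0.087.
Overall risk P(Y=1) = π·p₁ + (1−π)·p₀ = 0.533×0.312 + 0.467×0.087 = 0.20692.
Under exogeneity, PAF = [P(Y=1) − p₀] / P(Y=1).
PAF = (0.20692 − 0.087) / 0.20692 ≈ 0.5796

PAF ≈ 0.580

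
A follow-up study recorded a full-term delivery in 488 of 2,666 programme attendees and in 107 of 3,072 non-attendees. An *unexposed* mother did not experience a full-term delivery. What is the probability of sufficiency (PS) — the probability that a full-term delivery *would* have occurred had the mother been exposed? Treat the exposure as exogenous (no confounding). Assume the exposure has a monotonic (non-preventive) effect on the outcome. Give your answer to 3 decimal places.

p₁ = P(outcome | exposed) = 488/2666 = 0.18305
p₀ = P(outcome | unexposed) = 107/3072 = 0.034831
Under exogeneity and monotonicity, PS = (p₁ − p₀) / (1 − p₀).
PS = (0.18305 − 0.034831) / (1 − 0.034831) = 0.14822 / 0.96517 ≈ 0.1536

PS ≈ 0.154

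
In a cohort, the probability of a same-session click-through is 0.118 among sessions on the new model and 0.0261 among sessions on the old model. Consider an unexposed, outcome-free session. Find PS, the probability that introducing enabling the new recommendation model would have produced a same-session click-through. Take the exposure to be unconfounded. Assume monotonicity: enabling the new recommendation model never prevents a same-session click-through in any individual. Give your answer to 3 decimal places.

Let p₁ = 0.118, p₀ = 0.0261.
Under exogeneity and monotonicity, PS = (p₁ − p₀) / (1 − p₀).
PS = (0.118 − 0.0261) / (1 − 0.0261) = 0.0919 / 0.9739 ≈ 0.0944

PS ≈ 0.094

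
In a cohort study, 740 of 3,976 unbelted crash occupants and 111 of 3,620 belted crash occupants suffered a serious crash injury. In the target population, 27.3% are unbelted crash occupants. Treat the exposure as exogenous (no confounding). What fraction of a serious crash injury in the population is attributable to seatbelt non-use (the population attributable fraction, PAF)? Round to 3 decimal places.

p₁ = P(outcome | exposed) = 740/3976 = 0.18612
p₀ = P(outcome | unexposed) = 111/3620 = 0.030663
Overall risk P(Y=1) = π·p₁ + (1−π)·p₀ = 0.273×0.18612 + 0.727×0.030663 = 0.073102.
Under exogeneity, PAF = [P(Y=1) − p₀] / P(Y=1).
PAF = (0.073102 − 0.030663) / 0.073102 ≈ 0.5805

PAF ≈ 0.581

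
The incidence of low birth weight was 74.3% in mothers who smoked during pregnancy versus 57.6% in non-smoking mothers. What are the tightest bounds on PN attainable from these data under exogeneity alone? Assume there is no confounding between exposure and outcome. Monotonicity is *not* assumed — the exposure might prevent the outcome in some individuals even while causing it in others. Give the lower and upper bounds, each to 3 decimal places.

p₁ = 0.743, p₀ = 0.576.
Under exogeneity alone the bounds on PN are max{0,(p₁−p₀)/p₁} ≤ PN ≤ min{1,(1−p₀)/p₁}.
  lower = (p₁ − p₀)/p₁ = 0.167 / 0.743 ≈ 0.2248
  upper = min{1, (1 − p₀)/p₁} = 0.424 / 0.743 ≈ 0.5707

0.225 ≤ PN ≤ 0.571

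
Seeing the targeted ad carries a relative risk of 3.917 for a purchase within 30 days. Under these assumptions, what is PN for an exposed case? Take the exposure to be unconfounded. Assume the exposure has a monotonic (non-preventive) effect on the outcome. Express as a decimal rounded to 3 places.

PN ≈ 0.745

Under exogeneity and monotonicity, PN = (RR − 1) / RR = 1 − 1/RR.
PN = (3.917 − 1) / 3.917 = 2.917 / 3.917 ≈ 0.7447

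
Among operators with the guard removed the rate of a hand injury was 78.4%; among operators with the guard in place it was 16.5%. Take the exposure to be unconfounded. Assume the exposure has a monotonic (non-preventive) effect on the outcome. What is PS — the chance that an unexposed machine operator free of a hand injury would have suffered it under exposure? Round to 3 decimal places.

p₁ = 0.784, p₀ = 0.165.
Under exogeneity and monotonicity, PS = (p₁ − p₀) / (1 − p₀).
PS = (0.784 − 0.165) / (1 − 0.165) = 0.619 / 0.835 ≈ 0.7413

PS ≈ 0.741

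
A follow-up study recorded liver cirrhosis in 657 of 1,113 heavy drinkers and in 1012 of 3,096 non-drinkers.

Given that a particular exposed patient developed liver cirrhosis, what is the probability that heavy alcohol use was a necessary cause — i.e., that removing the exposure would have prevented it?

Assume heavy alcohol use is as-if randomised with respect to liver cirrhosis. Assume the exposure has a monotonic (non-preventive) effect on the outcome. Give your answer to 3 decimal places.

PN ≈ 0.446

p₁ = P(outcome | exposed) = 657/1113 = 0.5903
p₀ = P(outcome | unexposed) = 1012/3096 = 0.32687
Under exogeneity and monotonicity, PN = (p₁ − p₀) / p₁.
PN = (0.5903 − 0.32687) / 0.5903 = 0.26342 / 0.5903 ≈ 0.4463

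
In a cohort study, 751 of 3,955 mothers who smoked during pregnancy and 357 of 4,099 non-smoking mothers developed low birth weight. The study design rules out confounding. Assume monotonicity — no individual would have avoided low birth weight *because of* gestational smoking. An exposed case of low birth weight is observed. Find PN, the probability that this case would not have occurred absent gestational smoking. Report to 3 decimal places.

PN ≈ 0.541

p₁ = P(outcome | exposed) = 751/3955 = 0.18989
p₀ = P(outcome | unexposed) = 357/4099 = 0.087094
Under exogeneity and monotonicity, PN = (p₁ − p₀) / p₁.
PN = (0.18989 − 0.087094) / 0.18989 = 0.10279 / 0.18989 ≈ 0.5413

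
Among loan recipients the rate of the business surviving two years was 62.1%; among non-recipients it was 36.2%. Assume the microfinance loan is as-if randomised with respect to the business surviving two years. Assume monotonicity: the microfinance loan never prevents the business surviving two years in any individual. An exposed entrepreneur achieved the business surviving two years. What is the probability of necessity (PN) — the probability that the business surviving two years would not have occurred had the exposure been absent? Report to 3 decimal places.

PN ≈ 0.417

p₁ = 0.621, p₀ = 0.362.
Under exogeneity and monotonicity, PN = (p₁ − p₀) / p₁.
PN = (0.621 − 0.362) / 0.621 = 0.259 / 0.621 ≈ 0.4171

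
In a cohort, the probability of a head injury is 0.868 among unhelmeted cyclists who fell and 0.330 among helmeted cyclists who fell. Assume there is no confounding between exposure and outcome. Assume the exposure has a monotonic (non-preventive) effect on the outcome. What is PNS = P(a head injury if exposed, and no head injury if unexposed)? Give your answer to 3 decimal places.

PNS ≈ 0.538

Let p₁ = 0.868, p₀ = 0.33.
Under exogeneity and monotonicity, PNS = p₁ − p₀.
PNS = 0.868 − 0.33 = 0.538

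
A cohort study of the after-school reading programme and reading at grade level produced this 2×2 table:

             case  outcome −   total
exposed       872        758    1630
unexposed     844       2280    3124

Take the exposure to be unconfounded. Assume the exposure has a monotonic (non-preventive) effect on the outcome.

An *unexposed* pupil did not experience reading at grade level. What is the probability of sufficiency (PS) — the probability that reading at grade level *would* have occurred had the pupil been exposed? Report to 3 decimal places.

p₁ = P(outcome | exposed) = 872/1630 = 0.53497
p₀ = P(outcome | unexposed) = 844/3124 = 0.27017
Under exogeneity and monotonicity, PS = (p₁ − p₀)/(1 − p₀).
PS = (0.53497 − 0.27017) / 0.72983 ≈ 0.3628

PS ≈ 0.363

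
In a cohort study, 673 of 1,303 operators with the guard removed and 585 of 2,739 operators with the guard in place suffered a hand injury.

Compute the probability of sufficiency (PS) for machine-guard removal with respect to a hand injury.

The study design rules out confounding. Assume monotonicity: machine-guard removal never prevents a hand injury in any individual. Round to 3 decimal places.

p₁ = P(outcome | exposed) = 673/1303 = 0.5165
p₀ = P(outcome | unexposed) = 585/2739 = 0.21358
Under exogeneity and monotonicity, PS = (p₁ − p₀) / (1 − p₀).
PS = (0.5165 − 0.21358) / (1 − 0.21358) = 0.30292 / 0.78642 ≈ 0.3852

PS ≈ 0.385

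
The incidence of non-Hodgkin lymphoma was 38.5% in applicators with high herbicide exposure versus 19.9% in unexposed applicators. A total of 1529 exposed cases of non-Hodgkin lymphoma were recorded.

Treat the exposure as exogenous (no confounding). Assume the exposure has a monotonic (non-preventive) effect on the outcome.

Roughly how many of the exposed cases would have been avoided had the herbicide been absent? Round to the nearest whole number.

p₁ = 0.385, p₀ = 0.199.
PN = (p₁ − p₀)/p₁ = (0.385 − 0.199) / 0.385 ≈ 0.48312.
Attributable cases ≈ PN × (exposed cases) = 0.48312 × 1529 ≈ 738.69.

about 739 cases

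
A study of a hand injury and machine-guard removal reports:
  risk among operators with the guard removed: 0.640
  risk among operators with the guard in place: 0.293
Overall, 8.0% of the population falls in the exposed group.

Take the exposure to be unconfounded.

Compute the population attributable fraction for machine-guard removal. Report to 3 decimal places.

PAF ≈ 0.087

Let p₁ = 0.64, p₀ = 0.293.
Overall risk P(Y=1) = π·p₁ + (1−π)·p₀ = 0.08×0.64 + 0.92×0.293 = 0.32076.
Under exogeneity, PAF = [P(Y=1) − p₀] / P(Y=1).
PAF = (0.32076 − 0.293) / 0.32076 ≈ 0.0865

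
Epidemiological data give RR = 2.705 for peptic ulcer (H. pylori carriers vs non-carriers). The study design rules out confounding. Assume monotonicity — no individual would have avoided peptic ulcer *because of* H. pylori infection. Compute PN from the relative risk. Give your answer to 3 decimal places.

PN ≈ 0.630

Under exogeneity and monotonicity, PN = (RR − 1) / RR = 1 − 1/RR.
PN = (2.705 − 1) / 2.705 = 1.705 / 2.705 ≈ 0.6303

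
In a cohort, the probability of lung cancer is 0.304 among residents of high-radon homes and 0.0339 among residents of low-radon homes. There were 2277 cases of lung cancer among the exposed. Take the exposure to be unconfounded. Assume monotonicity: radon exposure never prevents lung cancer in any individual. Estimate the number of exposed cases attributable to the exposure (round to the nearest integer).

about 2023 cases

Let p₁ = 0.304, p₀ = 0.0339.
PN = (p₁ − p₀)/p₁ = (0.304 − 0.0339) / 0.304 ≈ 0.88849.
Attributable cases ≈ PN × (exposed cases) = 0.88849 × 2277 ≈ 2023.08.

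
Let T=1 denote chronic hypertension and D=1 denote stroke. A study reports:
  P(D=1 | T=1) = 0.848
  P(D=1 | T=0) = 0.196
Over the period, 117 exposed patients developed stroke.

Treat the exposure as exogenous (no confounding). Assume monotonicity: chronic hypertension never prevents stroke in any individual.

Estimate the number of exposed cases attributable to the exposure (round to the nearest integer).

Let p₁ = 0.848, p₀ = 0.196.
PN = (p₁ − p₀)/p₁ = (0.848 − 0.196) / 0.848 ≈ 0.76887.
Attributable cases ≈ PN × (exposed cases) = 0.76887 × 117 ≈ 89.96.

about 90 cases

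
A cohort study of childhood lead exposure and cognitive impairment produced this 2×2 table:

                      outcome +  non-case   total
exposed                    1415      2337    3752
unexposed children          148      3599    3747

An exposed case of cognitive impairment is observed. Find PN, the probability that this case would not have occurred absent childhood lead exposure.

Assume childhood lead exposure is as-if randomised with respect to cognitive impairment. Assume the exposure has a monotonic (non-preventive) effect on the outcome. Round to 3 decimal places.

PN ≈ 0.895

p₁ = P(outcome | exposed) = 1415/3752 = 0.37713
p₀ = P(outcome | unexposed) = 148/3747 = 0.039498
Under exogeneity and monotonicity, PN = (p₁ − p₀) / p₁.
PN = (0.37713 − 0.039498) / 0.37713 = 0.33763 / 0.37713 ≈ 0.8953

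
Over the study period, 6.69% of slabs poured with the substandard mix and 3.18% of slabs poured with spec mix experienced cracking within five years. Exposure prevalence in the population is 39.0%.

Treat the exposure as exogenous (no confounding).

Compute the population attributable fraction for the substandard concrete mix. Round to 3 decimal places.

PAF ≈ 0.301

p₁ = 0.0669, p₀ = 0.0318.
Overall risk P(Y=1) = π·p₁ + (1−π)·p₀ = 0.39×0.0669 + 0.61×0.0318 = 0.045489.
Under exogeneity, PAF = [P(Y=1) − p₀] / P(Y=1).
PAF = (0.045489 − 0.0318) / 0.045489 ≈ 0.3009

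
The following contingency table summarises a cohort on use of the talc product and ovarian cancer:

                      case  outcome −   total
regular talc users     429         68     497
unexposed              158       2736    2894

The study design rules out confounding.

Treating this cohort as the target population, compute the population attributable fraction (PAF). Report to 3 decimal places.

PAF ≈ 0.685

p₁ = P(outcome | exposed) = 429/497 = 0.86318
p₀ = P(outcome | unexposed) = 158/2894 = 0.054596
Exposure prevalence π = 497/3391 = 0.14656; overall risk P(Y=1) = 0.17311.
Under exogeneity, PAF = [P(Y=1) − p₀]/P(Y=1).
PAF = (0.17311 − 0.054596) / 0.17311 ≈ 0.6846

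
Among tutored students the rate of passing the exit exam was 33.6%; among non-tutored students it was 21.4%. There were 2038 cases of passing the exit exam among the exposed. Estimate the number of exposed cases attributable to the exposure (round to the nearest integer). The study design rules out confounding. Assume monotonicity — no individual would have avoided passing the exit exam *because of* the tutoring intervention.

about 740 cases

p₁ = 0.336, p₀ = 0.214.
PN = (p₁ − p₀)/p₁ = (0.336 − 0.214) / 0.336 ≈ 0.36310.
Attributable cases ≈ PN × (exposed cases) = 0.36310 × 2038 ≈ 739.99.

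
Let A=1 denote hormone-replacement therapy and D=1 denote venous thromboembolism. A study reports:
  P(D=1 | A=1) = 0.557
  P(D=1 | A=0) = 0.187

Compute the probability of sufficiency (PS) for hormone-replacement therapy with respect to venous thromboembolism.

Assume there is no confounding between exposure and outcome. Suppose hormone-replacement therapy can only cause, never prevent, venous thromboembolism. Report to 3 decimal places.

PS ≈ 0.455

Let p₁ = 0.557, p₀ = 0.187.
Under exogeneity and monotonicity, PS = (p₁ − p₀) / (1 − p₀).
PS = (0.557 − 0.187) / (1 − 0.187) = 0.37 / 0.813 ≈ 0.4551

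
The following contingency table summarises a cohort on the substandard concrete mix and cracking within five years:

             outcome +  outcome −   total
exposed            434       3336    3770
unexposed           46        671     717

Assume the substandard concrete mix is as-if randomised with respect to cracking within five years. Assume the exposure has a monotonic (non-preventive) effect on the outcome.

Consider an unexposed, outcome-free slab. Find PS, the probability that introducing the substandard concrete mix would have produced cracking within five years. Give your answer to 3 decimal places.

PS ≈ 0.054

p₁ = P(outcome | exposed) = 434/3770 = 0.11512
p₀ = P(outcome | unexposed) = 46/717 = 0.064156
Under exogeneity and monotonicity, PS = (p₁ − p₀)/(1 − p₀).
PS = (0.11512 − 0.064156) / 0.93584 ≈ 0.0545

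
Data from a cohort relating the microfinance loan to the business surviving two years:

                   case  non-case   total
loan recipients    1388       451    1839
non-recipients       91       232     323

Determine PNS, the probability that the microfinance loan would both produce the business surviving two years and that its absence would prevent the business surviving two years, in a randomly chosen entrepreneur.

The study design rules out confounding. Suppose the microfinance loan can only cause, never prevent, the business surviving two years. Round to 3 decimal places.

PNS ≈ 0.473

p₁ = P(outcome | exposed) = 1388/1839 = 0.75476
p₀ = P(outcome | unexposed) = 91/323 = 0.28173
Under exogeneity and monotonicity, PNS = p₁ − p₀.
PNS = 0.75476 − 0.28173 = 0.47302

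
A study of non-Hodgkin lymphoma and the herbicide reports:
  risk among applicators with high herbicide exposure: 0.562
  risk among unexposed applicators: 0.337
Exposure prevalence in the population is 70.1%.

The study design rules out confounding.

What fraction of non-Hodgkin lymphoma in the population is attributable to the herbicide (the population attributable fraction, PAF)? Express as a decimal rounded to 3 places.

Let p₁ = 0.562, p₀ = 0.337.
Overall risk P(Y=1) = π·p₁ + (1−π)·p₀ = 0.701×0.562 + 0.299×0.337 = 0.49473.
Under exogeneity, PAF = [P(Y=1) − p₀] / P(Y=1).
PAF = (0.49473 − 0.337) / 0.49473 ≈ 0.3188

PAF ≈ 0.319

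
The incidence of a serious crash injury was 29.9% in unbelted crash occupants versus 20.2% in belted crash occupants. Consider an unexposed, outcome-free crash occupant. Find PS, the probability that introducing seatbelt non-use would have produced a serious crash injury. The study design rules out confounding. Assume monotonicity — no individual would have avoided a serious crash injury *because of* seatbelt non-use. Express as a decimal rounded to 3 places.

p₁ = 0.299, p₀ = 0.202.
Under exogeneity and monotonicity, PS = (p₁ − p₀) / (1 − p₀).
PS = (0.299 − 0.202) / (1 − 0.202) = 0.097 / 0.798 ≈ 0.1216

PS ≈ 0.122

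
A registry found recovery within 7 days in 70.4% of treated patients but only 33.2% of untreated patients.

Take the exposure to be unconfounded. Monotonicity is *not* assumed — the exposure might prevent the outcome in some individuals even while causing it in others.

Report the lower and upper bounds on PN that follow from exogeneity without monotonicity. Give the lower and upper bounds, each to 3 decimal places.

0.528 ≤ PN ≤ 0.949

p₁ = 0.704, p₀ = 0.332.
Under exogeneity alone the bounds on PN are max{0,(p₁−p₀)/p₁} ≤ PN ≤ min{1,(1−p₀)/p₁}.
  lower = (p₁ − p₀)/p₁ = 0.372 / 0.704 ≈ 0.5284
  upper = min{1, (1 − p₀)/p₁} = 0.668 / 0.704 ≈ 0.9489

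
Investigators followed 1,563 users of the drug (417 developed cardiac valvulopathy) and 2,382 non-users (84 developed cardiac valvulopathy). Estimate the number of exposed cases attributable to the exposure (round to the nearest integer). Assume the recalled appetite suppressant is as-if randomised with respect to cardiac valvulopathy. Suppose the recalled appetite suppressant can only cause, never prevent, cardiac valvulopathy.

p₁ = P(outcome | exposed) = 417/1563 = 0.26679
p₀ = P(outcome | unexposed) = 84/2382 = 0.035264
PN = (p₁ − p₀)/p₁ = (0.26679 − 0.035264) / 0.26679 ≈ 0.86782.
Attributable cases ≈ PN × (exposed cases) = 0.86782 × 417 ≈ 361.88.

about 362 cases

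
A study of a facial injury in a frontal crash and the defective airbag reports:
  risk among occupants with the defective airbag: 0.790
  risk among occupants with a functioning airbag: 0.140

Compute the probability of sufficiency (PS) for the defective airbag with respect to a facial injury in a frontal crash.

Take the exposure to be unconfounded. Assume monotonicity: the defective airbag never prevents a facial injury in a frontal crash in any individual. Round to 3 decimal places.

PS ≈ 0.756

Let p₁ = 0.79, p₀ = 0.14.
Under exogeneity and monotonicity, PS = (p₁ − p₀) / (1 − p₀).
PS = (0.79 − 0.14) / (1 − 0.14) = 0.65 / 0.86 ≈ 0.7558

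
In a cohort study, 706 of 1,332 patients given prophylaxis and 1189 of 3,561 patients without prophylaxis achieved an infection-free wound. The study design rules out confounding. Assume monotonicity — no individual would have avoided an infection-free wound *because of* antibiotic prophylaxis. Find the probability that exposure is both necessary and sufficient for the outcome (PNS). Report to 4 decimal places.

PNS ≈ 0.1961

p₁ = P(outcome | exposed) = 706/1332 = 0.53003
p₀ = P(outcome | unexposed) = 1189/3561 = 0.33389
Under exogeneity and monotonicity, PNS = p₁ − p₀.
PNS = 0.53003 − 0.33389 = 0.19614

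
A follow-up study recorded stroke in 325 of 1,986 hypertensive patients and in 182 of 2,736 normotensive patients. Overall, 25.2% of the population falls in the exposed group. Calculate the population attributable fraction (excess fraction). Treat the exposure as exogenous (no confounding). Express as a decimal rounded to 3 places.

p₁ = P(outcome | exposed) = 325/1986 = 0.16365
p₀ = P(outcome | unexposed) = 182/2736 = 0.06652
Overall risk P(Y=1) = π·p₁ + (1−π)·p₀ = 0.252×0.16365 + 0.748×0.06652 = 0.090996.
Under exogeneity, PAF = [P(Y=1) − p₀] / P(Y=1).
PAF = (0.090996 − 0.06652) / 0.090996 ≈ 0.2690

PAF ≈ 0.269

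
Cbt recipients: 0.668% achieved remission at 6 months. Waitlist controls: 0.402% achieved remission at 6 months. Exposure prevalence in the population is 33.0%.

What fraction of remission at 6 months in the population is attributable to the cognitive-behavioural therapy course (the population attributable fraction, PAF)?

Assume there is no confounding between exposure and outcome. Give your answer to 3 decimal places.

p₁ = 0.00668, p₀ = 0.00402.
Overall risk P(Y=1) = π·p₁ + (1−π)·p₀ = 0.33×0.00668 + 0.67×0.00402 = 0.0048978.
Under exogeneity, PAF = [P(Y=1) − p₀] / P(Y=1).
PAF = (0.0048978 − 0.00402) / 0.0048978 ≈ 0.1792

PAF ≈ 0.179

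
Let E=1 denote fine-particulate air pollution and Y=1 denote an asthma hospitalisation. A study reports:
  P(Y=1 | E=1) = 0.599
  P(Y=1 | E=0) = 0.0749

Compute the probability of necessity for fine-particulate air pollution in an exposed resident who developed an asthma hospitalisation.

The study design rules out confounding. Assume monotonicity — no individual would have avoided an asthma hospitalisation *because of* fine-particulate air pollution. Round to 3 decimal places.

PN ≈ 0.875

Let p₁ = 0.599, p₀ = 0.0749.
Under exogeneity and monotonicity, PN = (p₁ − p₀) / p₁.
PN = (0.599 − 0.0749) / 0.599 = 0.5241 / 0.599 ≈ 0.8750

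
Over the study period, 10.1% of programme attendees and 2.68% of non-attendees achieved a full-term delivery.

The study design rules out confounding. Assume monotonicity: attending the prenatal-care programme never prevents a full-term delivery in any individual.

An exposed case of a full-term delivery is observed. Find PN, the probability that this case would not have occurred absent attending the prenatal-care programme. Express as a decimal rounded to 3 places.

PN ≈ 0.735

p₁ = 0.101, p₀ = 0.0268.
Under exogeneity and monotonicity, PN = (p₁ − p₀) / p₁.
PN = (0.101 − 0.0268) / 0.101 = 0.0742 / 0.101 ≈ 0.7347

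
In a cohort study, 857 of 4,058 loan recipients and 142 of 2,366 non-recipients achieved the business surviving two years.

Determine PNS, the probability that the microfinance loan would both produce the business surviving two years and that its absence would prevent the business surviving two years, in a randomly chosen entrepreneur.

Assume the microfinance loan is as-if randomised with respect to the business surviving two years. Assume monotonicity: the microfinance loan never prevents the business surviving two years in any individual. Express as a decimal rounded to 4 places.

PNS ≈ 0.1512

p₁ = P(outcome | exposed) = 857/4058 = 0.21119
p₀ = P(outcome | unexposed) = 142/2366 = 0.060017
Under exogeneity and monotonicity, PNS = p₁ − p₀.
PNS = 0.21119 − 0.060017 = 0.15117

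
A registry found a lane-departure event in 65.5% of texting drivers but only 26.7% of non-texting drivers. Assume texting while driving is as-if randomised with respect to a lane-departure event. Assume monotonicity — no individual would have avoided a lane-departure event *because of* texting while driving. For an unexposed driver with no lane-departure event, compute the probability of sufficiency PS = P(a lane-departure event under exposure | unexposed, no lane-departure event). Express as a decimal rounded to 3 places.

p₁ = 0.655, p₀ = 0.267.
Under exogeneity and monotonicity, PS = (p₁ − p₀) / (1 − p₀).
PS = (0.655 − 0.267) / (1 − 0.267) = 0.388 / 0.733 ≈ 0.5293

PS ≈ 0.529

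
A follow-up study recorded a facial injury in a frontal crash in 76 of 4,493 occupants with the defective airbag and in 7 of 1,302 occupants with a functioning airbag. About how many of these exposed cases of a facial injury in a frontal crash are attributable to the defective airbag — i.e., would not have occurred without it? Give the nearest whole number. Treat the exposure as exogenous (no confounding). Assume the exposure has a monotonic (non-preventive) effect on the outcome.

about 52 cases

p₁ = P(outcome | exposed) = 76/4493 = 0.016915
p₀ = P(outcome | unexposed) = 7/1302 = 0.0053763
PN = (p₁ − p₀)/p₁ = (0.016915 − 0.0053763) / 0.016915 ≈ 0.68216.
Attributable cases ≈ PN × (exposed cases) = 0.68216 × 76 ≈ 51.84.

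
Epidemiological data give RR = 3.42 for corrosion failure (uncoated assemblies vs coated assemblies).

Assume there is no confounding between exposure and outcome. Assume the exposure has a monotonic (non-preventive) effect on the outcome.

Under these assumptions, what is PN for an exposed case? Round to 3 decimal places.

Under exogeneity and monotonicity, PN = (RR − 1) / RR = 1 − 1/RR.
PN = (3.42 − 1) / 3.42 = 2.42 / 3.42 ≈ 0.7076

PN ≈ 0.708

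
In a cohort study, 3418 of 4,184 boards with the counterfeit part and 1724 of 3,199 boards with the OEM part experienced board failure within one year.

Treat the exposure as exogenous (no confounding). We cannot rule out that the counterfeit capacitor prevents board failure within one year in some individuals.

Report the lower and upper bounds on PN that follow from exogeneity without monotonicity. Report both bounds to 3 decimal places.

0.340 ≤ PN ≤ 0.564

p₁ = P(outcome | exposed) = 3418/4184 = 0.81692
p₀ = P(outcome | unexposed) = 1724/3199 = 0.53892
Under exogeneity alone the bounds on PN are max{0,(p₁−p₀)/p₁} ≤ PN ≤ min{1,(1−p₀)/p₁}.
  lower = (p₁ − p₀)/p₁ = 0.278 / 0.81692 ≈ 0.3403
  upper = min{1, (1 − p₀)/p₁} = 0.46108 / 0.81692 ≈ 0.5644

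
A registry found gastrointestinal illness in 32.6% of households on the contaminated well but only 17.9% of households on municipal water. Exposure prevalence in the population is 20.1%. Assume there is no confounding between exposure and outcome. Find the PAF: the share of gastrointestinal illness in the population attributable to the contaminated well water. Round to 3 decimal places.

p₁ = 0.326, p₀ = 0.179.
Overall risk P(Y=1) = π·p₁ + (1−π)·p₀ = 0.201×0.326 + 0.799×0.179 = 0.20855.
Under exogeneity, PAF = [P(Y=1) − p₀] / P(Y=1).
PAF = (0.20855 − 0.179) / 0.20855 ≈ 0.1417

PAF ≈ 0.142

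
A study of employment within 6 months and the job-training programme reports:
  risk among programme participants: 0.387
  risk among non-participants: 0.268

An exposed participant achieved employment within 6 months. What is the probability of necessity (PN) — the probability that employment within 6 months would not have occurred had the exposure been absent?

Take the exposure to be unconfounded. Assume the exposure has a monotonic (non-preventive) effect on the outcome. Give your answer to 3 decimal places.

Let p₁ = 0.387, p₀ = 0.268.
Under exogeneity and monotonicity, PN = (p₁ − p₀) / p₁.
PN = (0.387 − 0.268) / 0.387 = 0.119 / 0.387 ≈ 0.3075

PN ≈ 0.307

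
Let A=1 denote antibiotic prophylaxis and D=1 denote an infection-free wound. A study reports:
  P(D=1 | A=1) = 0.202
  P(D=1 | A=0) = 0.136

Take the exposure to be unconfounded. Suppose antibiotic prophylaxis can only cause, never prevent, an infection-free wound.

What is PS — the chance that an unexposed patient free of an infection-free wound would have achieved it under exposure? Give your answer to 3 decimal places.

Let p₁ = 0.202, p₀ = 0.136.
Under exogeneity and monotonicity, PS = (p₁ − p₀) / (1 − p₀).
PS = (0.202 − 0.136) / (1 − 0.136) = 0.066 / 0.864 ≈ 0.0764

PS ≈ 0.076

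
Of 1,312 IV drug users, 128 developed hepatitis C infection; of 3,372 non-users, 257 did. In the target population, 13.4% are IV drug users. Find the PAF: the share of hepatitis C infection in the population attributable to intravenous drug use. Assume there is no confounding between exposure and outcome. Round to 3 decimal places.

PAF ≈ 0.036

p₁ = P(outcome | exposed) = 128/1312 = 0.097561
p₀ = P(outcome | unexposed) = 257/3372 = 0.076216
Overall risk P(Y=1) = π·p₁ + (1−π)·p₀ = 0.134×0.097561 + 0.866×0.076216 = 0.079076.
Under exogeneity, PAF = [P(Y=1) − p₀] / P(Y=1).
PAF = (0.079076 − 0.076216) / 0.079076 ≈ 0.0362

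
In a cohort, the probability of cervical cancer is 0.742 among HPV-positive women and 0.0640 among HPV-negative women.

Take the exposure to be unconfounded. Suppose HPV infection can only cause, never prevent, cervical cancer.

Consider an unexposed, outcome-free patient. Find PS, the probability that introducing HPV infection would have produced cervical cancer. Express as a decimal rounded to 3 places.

Let p₁ = 0.742, p₀ = 0.064.
Under exogeneity and monotonicity, PS = (p₁ − p₀) / (1 − p₀).
PS = (0.742 − 0.064) / (1 − 0.064) = 0.678 / 0.936 ≈ 0.7244

PS ≈ 0.724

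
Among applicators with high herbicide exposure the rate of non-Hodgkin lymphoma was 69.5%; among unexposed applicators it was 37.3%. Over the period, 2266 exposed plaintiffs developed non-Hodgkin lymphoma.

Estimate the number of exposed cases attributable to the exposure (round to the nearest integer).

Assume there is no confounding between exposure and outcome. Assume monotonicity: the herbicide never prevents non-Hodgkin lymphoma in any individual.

about 1050 cases

p₁ = 0.695, p₀ = 0.373.
PN = (p₁ − p₀)/p₁ = (0.695 − 0.373) / 0.695 ≈ 0.46331.
Attributable cases ≈ PN × (exposed cases) = 0.46331 × 2266 ≈ 1049.86.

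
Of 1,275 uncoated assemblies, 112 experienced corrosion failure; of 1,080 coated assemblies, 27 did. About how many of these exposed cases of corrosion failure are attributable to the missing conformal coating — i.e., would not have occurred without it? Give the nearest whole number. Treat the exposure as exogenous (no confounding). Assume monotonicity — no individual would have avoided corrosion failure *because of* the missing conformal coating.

about 80 cases

p₁ = P(outcome | exposed) = 112/1275 = 0.087843
p₀ = P(outcome | unexposed) = 27/1080 = 0.025
PN = (p₁ − p₀)/p₁ = (0.087843 − 0.025) / 0.087843 ≈ 0.71540.
Attributable cases ≈ PN × (exposed cases) = 0.71540 × 112 ≈ 80.12.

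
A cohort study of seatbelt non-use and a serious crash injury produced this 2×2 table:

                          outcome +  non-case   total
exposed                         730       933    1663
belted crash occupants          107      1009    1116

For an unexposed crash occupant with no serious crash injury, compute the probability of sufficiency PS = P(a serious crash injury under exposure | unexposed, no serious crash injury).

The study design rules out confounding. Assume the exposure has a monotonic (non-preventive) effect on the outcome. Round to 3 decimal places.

p₁ = P(outcome | exposed) = 730/1663 = 0.43897
p₀ = P(outcome | unexposed) = 107/1116 = 0.095878
Under exogeneity and monotonicity, PS = (p₁ − p₀)/(1 − p₀).
PS = (0.43897 − 0.095878) / 0.90412 ≈ 0.3795

PS ≈ 0.379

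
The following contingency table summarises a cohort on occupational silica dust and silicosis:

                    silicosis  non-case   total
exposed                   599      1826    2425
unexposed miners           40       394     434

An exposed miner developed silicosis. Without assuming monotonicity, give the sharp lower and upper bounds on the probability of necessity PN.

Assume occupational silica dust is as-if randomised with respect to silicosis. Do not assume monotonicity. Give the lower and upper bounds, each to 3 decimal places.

p₁ = P(outcome | exposed) = 599/2425 = 0.24701
p₀ = P(outcome | unexposed) = 40/434 = 0.092166
Under exogeneity alone the bounds on PN are max{0,(p₁−p₀)/p₁} ≤ PN ≤ min{1,(1−p₀)/p₁}.
  lower = (p₁ − p₀)/p₁ = 0.15484 / 0.24701 ≈ 0.6269
  upper = min{1, (1 − p₀)/p₁} = 0.90783 / 0.24701 ≈ 3.6753 → capped at 1

0.627 ≤ PN ≤ 1.000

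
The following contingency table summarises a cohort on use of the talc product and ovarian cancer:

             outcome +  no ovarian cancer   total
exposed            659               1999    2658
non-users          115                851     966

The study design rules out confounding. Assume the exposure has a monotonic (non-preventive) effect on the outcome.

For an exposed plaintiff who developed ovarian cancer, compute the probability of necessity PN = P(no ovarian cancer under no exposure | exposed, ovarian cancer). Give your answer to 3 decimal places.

PN ≈ 0.520

p₁ = P(outcome | exposed) = 659/2658 = 0.24793
p₀ = P(outcome | unexposed) = 115/966 = 0.11905
Under exogeneity and monotonicity, PN = (p₁ − p₀) / p₁.
PN = (0.24793 − 0.11905) / 0.24793 = 0.12888 / 0.24793 ≈ 0.5198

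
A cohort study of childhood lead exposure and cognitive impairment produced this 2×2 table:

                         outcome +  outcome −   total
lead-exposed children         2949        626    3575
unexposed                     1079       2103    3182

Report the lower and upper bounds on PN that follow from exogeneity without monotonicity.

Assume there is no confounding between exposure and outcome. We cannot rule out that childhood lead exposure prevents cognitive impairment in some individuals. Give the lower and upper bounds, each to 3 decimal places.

p₁ = P(outcome | exposed) = 2949/3575 = 0.8249
p₀ = P(outcome | unexposed) = 1079/3182 = 0.33909
Under exogeneity alone the bounds on PN are max{0,(p₁−p₀)/p₁} ≤ PN ≤ min{1,(1−p₀)/p₁}.
  lower = (p₁ − p₀)/p₁ = 0.4858 / 0.8249 ≈ 0.5889
  upper = min{1, (1 − p₀)/p₁} = 0.66091 / 0.8249 ≈ 0.8012

0.589 ≤ PN ≤ 0.801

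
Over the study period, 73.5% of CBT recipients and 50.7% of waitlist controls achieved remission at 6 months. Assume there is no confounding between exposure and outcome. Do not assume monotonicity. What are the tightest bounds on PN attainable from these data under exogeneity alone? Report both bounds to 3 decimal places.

p₁ = 0.735, p₀ = 0.507.
Under exogeneity alone the bounds on PN are max{0,(p₁−p₀)/p₁} ≤ PN ≤ min{1,(1−p₀)/p₁}.
  lower = (p₁ − p₀)/p₁ = 0.228 / 0.735 ≈ 0.3102
  upper = min{1, (1 − p₀)/p₁} = 0.493 / 0.735 ≈ 0.6707

0.310 ≤ PN ≤ 0.671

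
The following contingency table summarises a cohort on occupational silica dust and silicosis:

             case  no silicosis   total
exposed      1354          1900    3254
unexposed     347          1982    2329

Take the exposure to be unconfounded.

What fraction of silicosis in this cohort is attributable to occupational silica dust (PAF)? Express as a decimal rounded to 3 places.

p₁ = P(outcome | exposed) = 1354/3254 = 0.4161
p₀ = P(outcome | unexposed) = 347/2329 = 0.14899
Exposure prevalence π = 3254/5583 = 0.58284; overall risk P(Y=1) = 0.30467.
Under exogeneity, PAF = [P(Y=1) − p₀]/P(Y=1).
PAF = (0.30467 − 0.14899) / 0.30467 ≈ 0.5110

PAF ≈ 0.511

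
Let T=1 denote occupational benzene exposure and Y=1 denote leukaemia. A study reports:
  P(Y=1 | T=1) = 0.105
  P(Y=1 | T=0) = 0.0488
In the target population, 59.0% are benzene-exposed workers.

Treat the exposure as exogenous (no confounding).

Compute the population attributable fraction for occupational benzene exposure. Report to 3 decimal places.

Let p₁ = 0.105, p₀ = 0.0488.
Overall risk P(Y=1) = π·p₁ + (1−π)·p₀ = 0.59×0.105 + 0.41×0.0488 = 0.081958.
Under exogeneity, PAF = [P(Y=1) − p₀] / P(Y=1).
PAF = (0.081958 − 0.0488) / 0.081958 ≈ 0.4046

PAF ≈ 0.405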